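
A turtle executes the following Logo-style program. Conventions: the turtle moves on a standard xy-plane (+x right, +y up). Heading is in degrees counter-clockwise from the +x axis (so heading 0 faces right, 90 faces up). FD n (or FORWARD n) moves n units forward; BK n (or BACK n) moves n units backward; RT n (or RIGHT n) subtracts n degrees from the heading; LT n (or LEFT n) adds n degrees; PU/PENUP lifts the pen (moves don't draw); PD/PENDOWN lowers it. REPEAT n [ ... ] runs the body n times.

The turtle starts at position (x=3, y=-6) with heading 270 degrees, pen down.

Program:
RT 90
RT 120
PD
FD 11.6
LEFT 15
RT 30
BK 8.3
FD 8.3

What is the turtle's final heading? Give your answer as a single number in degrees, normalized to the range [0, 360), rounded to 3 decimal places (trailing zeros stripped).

Answer: 45

Derivation:
Executing turtle program step by step:
Start: pos=(3,-6), heading=270, pen down
RT 90: heading 270 -> 180
RT 120: heading 180 -> 60
PD: pen down
FD 11.6: (3,-6) -> (8.8,4.046) [heading=60, draw]
LT 15: heading 60 -> 75
RT 30: heading 75 -> 45
BK 8.3: (8.8,4.046) -> (2.931,-1.823) [heading=45, draw]
FD 8.3: (2.931,-1.823) -> (8.8,4.046) [heading=45, draw]
Final: pos=(8.8,4.046), heading=45, 3 segment(s) drawn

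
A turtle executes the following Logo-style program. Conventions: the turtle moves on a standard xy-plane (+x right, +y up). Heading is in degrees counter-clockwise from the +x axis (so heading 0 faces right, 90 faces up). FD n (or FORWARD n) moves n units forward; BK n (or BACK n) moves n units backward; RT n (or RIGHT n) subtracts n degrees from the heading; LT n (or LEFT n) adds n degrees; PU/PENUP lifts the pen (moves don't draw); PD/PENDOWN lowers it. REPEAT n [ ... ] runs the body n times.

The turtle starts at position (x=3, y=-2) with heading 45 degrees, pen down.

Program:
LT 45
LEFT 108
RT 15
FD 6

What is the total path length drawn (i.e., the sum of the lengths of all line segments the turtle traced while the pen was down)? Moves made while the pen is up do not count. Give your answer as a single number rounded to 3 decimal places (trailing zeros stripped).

Answer: 6

Derivation:
Executing turtle program step by step:
Start: pos=(3,-2), heading=45, pen down
LT 45: heading 45 -> 90
LT 108: heading 90 -> 198
RT 15: heading 198 -> 183
FD 6: (3,-2) -> (-2.992,-2.314) [heading=183, draw]
Final: pos=(-2.992,-2.314), heading=183, 1 segment(s) drawn

Segment lengths:
  seg 1: (3,-2) -> (-2.992,-2.314), length = 6
Total = 6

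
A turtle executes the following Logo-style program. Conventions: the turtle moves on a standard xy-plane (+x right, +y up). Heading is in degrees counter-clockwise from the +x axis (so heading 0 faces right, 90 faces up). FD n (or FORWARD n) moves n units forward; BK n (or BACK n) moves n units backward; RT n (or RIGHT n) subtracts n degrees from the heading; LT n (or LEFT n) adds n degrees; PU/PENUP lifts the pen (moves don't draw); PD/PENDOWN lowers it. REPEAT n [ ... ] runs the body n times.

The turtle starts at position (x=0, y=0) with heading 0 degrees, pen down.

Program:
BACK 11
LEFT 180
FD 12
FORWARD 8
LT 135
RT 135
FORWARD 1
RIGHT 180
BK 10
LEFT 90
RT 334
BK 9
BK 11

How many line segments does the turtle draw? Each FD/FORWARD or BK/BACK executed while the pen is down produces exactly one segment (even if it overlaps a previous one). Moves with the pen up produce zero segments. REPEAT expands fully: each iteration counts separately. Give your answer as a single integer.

Answer: 7

Derivation:
Executing turtle program step by step:
Start: pos=(0,0), heading=0, pen down
BK 11: (0,0) -> (-11,0) [heading=0, draw]
LT 180: heading 0 -> 180
FD 12: (-11,0) -> (-23,0) [heading=180, draw]
FD 8: (-23,0) -> (-31,0) [heading=180, draw]
LT 135: heading 180 -> 315
RT 135: heading 315 -> 180
FD 1: (-31,0) -> (-32,0) [heading=180, draw]
RT 180: heading 180 -> 0
BK 10: (-32,0) -> (-42,0) [heading=0, draw]
LT 90: heading 0 -> 90
RT 334: heading 90 -> 116
BK 9: (-42,0) -> (-38.055,-8.089) [heading=116, draw]
BK 11: (-38.055,-8.089) -> (-33.233,-17.976) [heading=116, draw]
Final: pos=(-33.233,-17.976), heading=116, 7 segment(s) drawn
Segments drawn: 7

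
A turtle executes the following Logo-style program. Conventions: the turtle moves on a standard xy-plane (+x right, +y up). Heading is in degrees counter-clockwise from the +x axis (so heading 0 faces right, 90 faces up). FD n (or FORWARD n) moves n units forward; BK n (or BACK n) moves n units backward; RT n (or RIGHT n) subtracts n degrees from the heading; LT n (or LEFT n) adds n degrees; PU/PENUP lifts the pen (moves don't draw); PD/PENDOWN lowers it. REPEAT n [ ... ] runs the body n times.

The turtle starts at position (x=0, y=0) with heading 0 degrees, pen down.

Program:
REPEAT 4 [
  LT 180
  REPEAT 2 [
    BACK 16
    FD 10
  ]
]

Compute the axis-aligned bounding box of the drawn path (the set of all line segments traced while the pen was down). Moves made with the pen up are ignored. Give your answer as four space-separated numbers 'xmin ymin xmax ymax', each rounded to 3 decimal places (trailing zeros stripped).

Executing turtle program step by step:
Start: pos=(0,0), heading=0, pen down
REPEAT 4 [
  -- iteration 1/4 --
  LT 180: heading 0 -> 180
  REPEAT 2 [
    -- iteration 1/2 --
    BK 16: (0,0) -> (16,0) [heading=180, draw]
    FD 10: (16,0) -> (6,0) [heading=180, draw]
    -- iteration 2/2 --
    BK 16: (6,0) -> (22,0) [heading=180, draw]
    FD 10: (22,0) -> (12,0) [heading=180, draw]
  ]
  -- iteration 2/4 --
  LT 180: heading 180 -> 0
  REPEAT 2 [
    -- iteration 1/2 --
    BK 16: (12,0) -> (-4,0) [heading=0, draw]
    FD 10: (-4,0) -> (6,0) [heading=0, draw]
    -- iteration 2/2 --
    BK 16: (6,0) -> (-10,0) [heading=0, draw]
    FD 10: (-10,0) -> (0,0) [heading=0, draw]
  ]
  -- iteration 3/4 --
  LT 180: heading 0 -> 180
  REPEAT 2 [
    -- iteration 1/2 --
    BK 16: (0,0) -> (16,0) [heading=180, draw]
    FD 10: (16,0) -> (6,0) [heading=180, draw]
    -- iteration 2/2 --
    BK 16: (6,0) -> (22,0) [heading=180, draw]
    FD 10: (22,0) -> (12,0) [heading=180, draw]
  ]
  -- iteration 4/4 --
  LT 180: heading 180 -> 0
  REPEAT 2 [
    -- iteration 1/2 --
    BK 16: (12,0) -> (-4,0) [heading=0, draw]
    FD 10: (-4,0) -> (6,0) [heading=0, draw]
    -- iteration 2/2 --
    BK 16: (6,0) -> (-10,0) [heading=0, draw]
    FD 10: (-10,0) -> (0,0) [heading=0, draw]
  ]
]
Final: pos=(0,0), heading=0, 16 segment(s) drawn

Segment endpoints: x in {-10, -4, 0, 6, 12, 16, 22}, y in {0, 0, 0, 0, 0, 0, 0, 0, 0, 0, 0, 0, 0, 0, 0, 0, 0}
xmin=-10, ymin=0, xmax=22, ymax=0

Answer: -10 0 22 0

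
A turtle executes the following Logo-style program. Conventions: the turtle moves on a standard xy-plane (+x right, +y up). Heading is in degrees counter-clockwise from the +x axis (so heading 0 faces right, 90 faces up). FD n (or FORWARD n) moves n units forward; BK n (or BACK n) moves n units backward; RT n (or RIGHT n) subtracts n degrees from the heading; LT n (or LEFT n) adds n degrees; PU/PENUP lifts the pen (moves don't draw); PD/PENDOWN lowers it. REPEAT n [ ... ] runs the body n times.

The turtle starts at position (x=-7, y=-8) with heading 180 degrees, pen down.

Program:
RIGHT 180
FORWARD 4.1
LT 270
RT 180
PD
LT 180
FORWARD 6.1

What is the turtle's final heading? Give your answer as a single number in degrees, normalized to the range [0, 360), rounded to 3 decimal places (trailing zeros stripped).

Executing turtle program step by step:
Start: pos=(-7,-8), heading=180, pen down
RT 180: heading 180 -> 0
FD 4.1: (-7,-8) -> (-2.9,-8) [heading=0, draw]
LT 270: heading 0 -> 270
RT 180: heading 270 -> 90
PD: pen down
LT 180: heading 90 -> 270
FD 6.1: (-2.9,-8) -> (-2.9,-14.1) [heading=270, draw]
Final: pos=(-2.9,-14.1), heading=270, 2 segment(s) drawn

Answer: 270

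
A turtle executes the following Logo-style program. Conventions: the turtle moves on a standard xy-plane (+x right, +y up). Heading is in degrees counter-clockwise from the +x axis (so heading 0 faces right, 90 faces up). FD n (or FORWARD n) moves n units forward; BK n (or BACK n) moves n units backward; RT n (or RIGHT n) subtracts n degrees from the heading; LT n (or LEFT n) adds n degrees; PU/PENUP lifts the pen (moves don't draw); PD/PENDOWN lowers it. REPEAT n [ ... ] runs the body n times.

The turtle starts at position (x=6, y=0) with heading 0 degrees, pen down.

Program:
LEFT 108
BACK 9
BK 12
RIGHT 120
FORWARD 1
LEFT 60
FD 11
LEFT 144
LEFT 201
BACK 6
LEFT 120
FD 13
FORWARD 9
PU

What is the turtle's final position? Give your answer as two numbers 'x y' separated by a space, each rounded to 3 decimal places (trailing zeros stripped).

Answer: -3.806 -5.286

Derivation:
Executing turtle program step by step:
Start: pos=(6,0), heading=0, pen down
LT 108: heading 0 -> 108
BK 9: (6,0) -> (8.781,-8.56) [heading=108, draw]
BK 12: (8.781,-8.56) -> (12.489,-19.972) [heading=108, draw]
RT 120: heading 108 -> 348
FD 1: (12.489,-19.972) -> (13.468,-20.18) [heading=348, draw]
LT 60: heading 348 -> 48
FD 11: (13.468,-20.18) -> (20.828,-12.006) [heading=48, draw]
LT 144: heading 48 -> 192
LT 201: heading 192 -> 33
BK 6: (20.828,-12.006) -> (15.796,-15.273) [heading=33, draw]
LT 120: heading 33 -> 153
FD 13: (15.796,-15.273) -> (4.213,-9.371) [heading=153, draw]
FD 9: (4.213,-9.371) -> (-3.806,-5.286) [heading=153, draw]
PU: pen up
Final: pos=(-3.806,-5.286), heading=153, 7 segment(s) drawn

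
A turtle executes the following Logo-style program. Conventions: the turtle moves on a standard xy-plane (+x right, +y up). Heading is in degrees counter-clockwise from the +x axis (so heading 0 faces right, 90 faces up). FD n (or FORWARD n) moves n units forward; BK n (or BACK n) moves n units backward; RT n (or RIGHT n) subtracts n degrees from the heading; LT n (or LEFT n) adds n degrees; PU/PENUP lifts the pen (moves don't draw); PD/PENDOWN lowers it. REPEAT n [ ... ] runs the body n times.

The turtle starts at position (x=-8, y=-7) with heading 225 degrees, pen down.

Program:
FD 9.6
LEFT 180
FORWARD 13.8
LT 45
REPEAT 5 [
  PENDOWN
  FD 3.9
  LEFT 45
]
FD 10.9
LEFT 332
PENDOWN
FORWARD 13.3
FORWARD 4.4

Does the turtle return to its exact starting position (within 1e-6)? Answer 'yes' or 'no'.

Answer: no

Derivation:
Executing turtle program step by step:
Start: pos=(-8,-7), heading=225, pen down
FD 9.6: (-8,-7) -> (-14.788,-13.788) [heading=225, draw]
LT 180: heading 225 -> 45
FD 13.8: (-14.788,-13.788) -> (-5.03,-4.03) [heading=45, draw]
LT 45: heading 45 -> 90
REPEAT 5 [
  -- iteration 1/5 --
  PD: pen down
  FD 3.9: (-5.03,-4.03) -> (-5.03,-0.13) [heading=90, draw]
  LT 45: heading 90 -> 135
  -- iteration 2/5 --
  PD: pen down
  FD 3.9: (-5.03,-0.13) -> (-7.788,2.628) [heading=135, draw]
  LT 45: heading 135 -> 180
  -- iteration 3/5 --
  PD: pen down
  FD 3.9: (-7.788,2.628) -> (-11.688,2.628) [heading=180, draw]
  LT 45: heading 180 -> 225
  -- iteration 4/5 --
  PD: pen down
  FD 3.9: (-11.688,2.628) -> (-14.446,-0.13) [heading=225, draw]
  LT 45: heading 225 -> 270
  -- iteration 5/5 --
  PD: pen down
  FD 3.9: (-14.446,-0.13) -> (-14.446,-4.03) [heading=270, draw]
  LT 45: heading 270 -> 315
]
FD 10.9: (-14.446,-4.03) -> (-6.738,-11.738) [heading=315, draw]
LT 332: heading 315 -> 287
PD: pen down
FD 13.3: (-6.738,-11.738) -> (-2.85,-24.456) [heading=287, draw]
FD 4.4: (-2.85,-24.456) -> (-1.563,-28.664) [heading=287, draw]
Final: pos=(-1.563,-28.664), heading=287, 10 segment(s) drawn

Start position: (-8, -7)
Final position: (-1.563, -28.664)
Distance = 22.6; >= 1e-6 -> NOT closed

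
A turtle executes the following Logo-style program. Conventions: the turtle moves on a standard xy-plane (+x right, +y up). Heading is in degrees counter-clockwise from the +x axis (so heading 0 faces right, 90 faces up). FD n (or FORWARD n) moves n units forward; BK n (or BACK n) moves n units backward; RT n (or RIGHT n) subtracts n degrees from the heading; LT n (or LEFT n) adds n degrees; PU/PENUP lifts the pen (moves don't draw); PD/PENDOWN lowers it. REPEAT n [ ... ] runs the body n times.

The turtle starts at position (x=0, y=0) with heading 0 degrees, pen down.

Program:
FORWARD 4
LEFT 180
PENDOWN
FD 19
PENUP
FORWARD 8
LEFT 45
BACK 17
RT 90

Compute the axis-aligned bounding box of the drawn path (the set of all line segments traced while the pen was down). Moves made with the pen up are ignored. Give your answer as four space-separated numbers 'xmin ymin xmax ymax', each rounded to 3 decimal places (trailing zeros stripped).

Answer: -15 0 4 0

Derivation:
Executing turtle program step by step:
Start: pos=(0,0), heading=0, pen down
FD 4: (0,0) -> (4,0) [heading=0, draw]
LT 180: heading 0 -> 180
PD: pen down
FD 19: (4,0) -> (-15,0) [heading=180, draw]
PU: pen up
FD 8: (-15,0) -> (-23,0) [heading=180, move]
LT 45: heading 180 -> 225
BK 17: (-23,0) -> (-10.979,12.021) [heading=225, move]
RT 90: heading 225 -> 135
Final: pos=(-10.979,12.021), heading=135, 2 segment(s) drawn

Segment endpoints: x in {-15, 0, 4}, y in {0, 0}
xmin=-15, ymin=0, xmax=4, ymax=0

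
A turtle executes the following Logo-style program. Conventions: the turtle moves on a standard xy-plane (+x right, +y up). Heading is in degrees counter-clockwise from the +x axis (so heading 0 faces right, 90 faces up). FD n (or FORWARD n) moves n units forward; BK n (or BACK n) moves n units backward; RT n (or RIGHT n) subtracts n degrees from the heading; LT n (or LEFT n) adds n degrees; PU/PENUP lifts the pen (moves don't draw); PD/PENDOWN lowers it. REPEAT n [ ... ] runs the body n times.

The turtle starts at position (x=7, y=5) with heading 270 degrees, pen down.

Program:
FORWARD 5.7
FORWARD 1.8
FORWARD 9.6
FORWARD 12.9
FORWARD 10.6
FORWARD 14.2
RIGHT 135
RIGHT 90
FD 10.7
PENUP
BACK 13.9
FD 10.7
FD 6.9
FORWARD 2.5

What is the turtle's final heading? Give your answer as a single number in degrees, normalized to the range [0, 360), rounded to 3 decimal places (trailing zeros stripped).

Answer: 45

Derivation:
Executing turtle program step by step:
Start: pos=(7,5), heading=270, pen down
FD 5.7: (7,5) -> (7,-0.7) [heading=270, draw]
FD 1.8: (7,-0.7) -> (7,-2.5) [heading=270, draw]
FD 9.6: (7,-2.5) -> (7,-12.1) [heading=270, draw]
FD 12.9: (7,-12.1) -> (7,-25) [heading=270, draw]
FD 10.6: (7,-25) -> (7,-35.6) [heading=270, draw]
FD 14.2: (7,-35.6) -> (7,-49.8) [heading=270, draw]
RT 135: heading 270 -> 135
RT 90: heading 135 -> 45
FD 10.7: (7,-49.8) -> (14.566,-42.234) [heading=45, draw]
PU: pen up
BK 13.9: (14.566,-42.234) -> (4.737,-52.063) [heading=45, move]
FD 10.7: (4.737,-52.063) -> (12.303,-44.497) [heading=45, move]
FD 6.9: (12.303,-44.497) -> (17.182,-39.618) [heading=45, move]
FD 2.5: (17.182,-39.618) -> (18.95,-37.85) [heading=45, move]
Final: pos=(18.95,-37.85), heading=45, 7 segment(s) drawn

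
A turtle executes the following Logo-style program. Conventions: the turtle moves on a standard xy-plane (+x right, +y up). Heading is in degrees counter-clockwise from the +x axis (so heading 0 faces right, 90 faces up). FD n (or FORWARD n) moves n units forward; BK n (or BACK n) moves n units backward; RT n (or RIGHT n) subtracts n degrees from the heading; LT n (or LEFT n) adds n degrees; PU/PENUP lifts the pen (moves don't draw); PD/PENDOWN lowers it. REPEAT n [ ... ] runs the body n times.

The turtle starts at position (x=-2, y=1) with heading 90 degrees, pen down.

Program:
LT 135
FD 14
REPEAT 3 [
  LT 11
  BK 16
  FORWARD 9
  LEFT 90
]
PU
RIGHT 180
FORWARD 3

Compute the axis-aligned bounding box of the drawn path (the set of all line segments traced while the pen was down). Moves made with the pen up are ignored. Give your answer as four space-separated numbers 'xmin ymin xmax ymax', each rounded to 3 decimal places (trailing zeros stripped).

Answer: -22.713 -16.011 -2 4.365

Derivation:
Executing turtle program step by step:
Start: pos=(-2,1), heading=90, pen down
LT 135: heading 90 -> 225
FD 14: (-2,1) -> (-11.899,-8.899) [heading=225, draw]
REPEAT 3 [
  -- iteration 1/3 --
  LT 11: heading 225 -> 236
  BK 16: (-11.899,-8.899) -> (-2.952,4.365) [heading=236, draw]
  FD 9: (-2.952,4.365) -> (-7.985,-3.096) [heading=236, draw]
  LT 90: heading 236 -> 326
  -- iteration 2/3 --
  LT 11: heading 326 -> 337
  BK 16: (-7.985,-3.096) -> (-22.713,3.155) [heading=337, draw]
  FD 9: (-22.713,3.155) -> (-14.429,-0.361) [heading=337, draw]
  LT 90: heading 337 -> 67
  -- iteration 3/3 --
  LT 11: heading 67 -> 78
  BK 16: (-14.429,-0.361) -> (-17.755,-16.011) [heading=78, draw]
  FD 9: (-17.755,-16.011) -> (-15.884,-7.208) [heading=78, draw]
  LT 90: heading 78 -> 168
]
PU: pen up
RT 180: heading 168 -> 348
FD 3: (-15.884,-7.208) -> (-12.95,-7.832) [heading=348, move]
Final: pos=(-12.95,-7.832), heading=348, 7 segment(s) drawn

Segment endpoints: x in {-22.713, -17.755, -15.884, -14.429, -11.899, -7.985, -2.952, -2}, y in {-16.011, -8.899, -7.208, -3.096, -0.361, 1, 3.155, 4.365}
xmin=-22.713, ymin=-16.011, xmax=-2, ymax=4.365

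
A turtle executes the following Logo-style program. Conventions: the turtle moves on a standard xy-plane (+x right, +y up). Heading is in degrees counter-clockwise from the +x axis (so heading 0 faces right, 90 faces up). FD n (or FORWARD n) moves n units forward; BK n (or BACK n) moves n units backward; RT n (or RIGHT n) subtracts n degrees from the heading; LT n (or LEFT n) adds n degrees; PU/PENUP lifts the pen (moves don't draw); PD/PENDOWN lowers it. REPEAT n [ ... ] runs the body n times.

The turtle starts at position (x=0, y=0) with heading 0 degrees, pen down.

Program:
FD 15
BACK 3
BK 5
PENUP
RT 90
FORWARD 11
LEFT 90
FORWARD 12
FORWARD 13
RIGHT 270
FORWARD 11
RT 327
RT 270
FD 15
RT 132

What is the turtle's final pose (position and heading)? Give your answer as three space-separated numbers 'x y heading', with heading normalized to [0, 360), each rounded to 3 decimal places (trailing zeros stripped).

Executing turtle program step by step:
Start: pos=(0,0), heading=0, pen down
FD 15: (0,0) -> (15,0) [heading=0, draw]
BK 3: (15,0) -> (12,0) [heading=0, draw]
BK 5: (12,0) -> (7,0) [heading=0, draw]
PU: pen up
RT 90: heading 0 -> 270
FD 11: (7,0) -> (7,-11) [heading=270, move]
LT 90: heading 270 -> 0
FD 12: (7,-11) -> (19,-11) [heading=0, move]
FD 13: (19,-11) -> (32,-11) [heading=0, move]
RT 270: heading 0 -> 90
FD 11: (32,-11) -> (32,0) [heading=90, move]
RT 327: heading 90 -> 123
RT 270: heading 123 -> 213
FD 15: (32,0) -> (19.42,-8.17) [heading=213, move]
RT 132: heading 213 -> 81
Final: pos=(19.42,-8.17), heading=81, 3 segment(s) drawn

Answer: 19.42 -8.17 81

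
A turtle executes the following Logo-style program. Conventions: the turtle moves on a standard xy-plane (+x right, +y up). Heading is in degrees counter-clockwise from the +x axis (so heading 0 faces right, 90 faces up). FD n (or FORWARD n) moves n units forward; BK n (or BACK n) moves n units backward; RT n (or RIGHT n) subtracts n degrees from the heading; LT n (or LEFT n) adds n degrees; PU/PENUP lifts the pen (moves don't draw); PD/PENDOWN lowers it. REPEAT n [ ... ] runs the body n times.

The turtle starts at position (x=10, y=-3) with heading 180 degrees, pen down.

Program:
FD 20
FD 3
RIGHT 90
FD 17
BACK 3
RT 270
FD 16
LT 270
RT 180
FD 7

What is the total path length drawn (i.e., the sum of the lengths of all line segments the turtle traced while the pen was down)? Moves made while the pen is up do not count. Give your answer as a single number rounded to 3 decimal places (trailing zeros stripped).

Executing turtle program step by step:
Start: pos=(10,-3), heading=180, pen down
FD 20: (10,-3) -> (-10,-3) [heading=180, draw]
FD 3: (-10,-3) -> (-13,-3) [heading=180, draw]
RT 90: heading 180 -> 90
FD 17: (-13,-3) -> (-13,14) [heading=90, draw]
BK 3: (-13,14) -> (-13,11) [heading=90, draw]
RT 270: heading 90 -> 180
FD 16: (-13,11) -> (-29,11) [heading=180, draw]
LT 270: heading 180 -> 90
RT 180: heading 90 -> 270
FD 7: (-29,11) -> (-29,4) [heading=270, draw]
Final: pos=(-29,4), heading=270, 6 segment(s) drawn

Segment lengths:
  seg 1: (10,-3) -> (-10,-3), length = 20
  seg 2: (-10,-3) -> (-13,-3), length = 3
  seg 3: (-13,-3) -> (-13,14), length = 17
  seg 4: (-13,14) -> (-13,11), length = 3
  seg 5: (-13,11) -> (-29,11), length = 16
  seg 6: (-29,11) -> (-29,4), length = 7
Total = 66

Answer: 66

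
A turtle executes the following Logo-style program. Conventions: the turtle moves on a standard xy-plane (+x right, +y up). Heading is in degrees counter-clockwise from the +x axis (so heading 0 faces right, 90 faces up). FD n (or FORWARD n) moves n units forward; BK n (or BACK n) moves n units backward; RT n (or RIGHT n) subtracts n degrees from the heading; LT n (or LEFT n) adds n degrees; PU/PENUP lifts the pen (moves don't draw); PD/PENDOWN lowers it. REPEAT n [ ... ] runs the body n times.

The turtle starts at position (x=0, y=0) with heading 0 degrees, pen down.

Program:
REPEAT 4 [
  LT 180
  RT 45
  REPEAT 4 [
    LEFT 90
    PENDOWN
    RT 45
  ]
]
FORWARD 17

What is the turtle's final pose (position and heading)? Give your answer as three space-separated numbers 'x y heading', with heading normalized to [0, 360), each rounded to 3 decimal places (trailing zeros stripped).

Executing turtle program step by step:
Start: pos=(0,0), heading=0, pen down
REPEAT 4 [
  -- iteration 1/4 --
  LT 180: heading 0 -> 180
  RT 45: heading 180 -> 135
  REPEAT 4 [
    -- iteration 1/4 --
    LT 90: heading 135 -> 225
    PD: pen down
    RT 45: heading 225 -> 180
    -- iteration 2/4 --
    LT 90: heading 180 -> 270
    PD: pen down
    RT 45: heading 270 -> 225
    -- iteration 3/4 --
    LT 90: heading 225 -> 315
    PD: pen down
    RT 45: heading 315 -> 270
    -- iteration 4/4 --
    LT 90: heading 270 -> 0
    PD: pen down
    RT 45: heading 0 -> 315
  ]
  -- iteration 2/4 --
  LT 180: heading 315 -> 135
  RT 45: heading 135 -> 90
  REPEAT 4 [
    -- iteration 1/4 --
    LT 90: heading 90 -> 180
    PD: pen down
    RT 45: heading 180 -> 135
    -- iteration 2/4 --
    LT 90: heading 135 -> 225
    PD: pen down
    RT 45: heading 225 -> 180
    -- iteration 3/4 --
    LT 90: heading 180 -> 270
    PD: pen down
    RT 45: heading 270 -> 225
    -- iteration 4/4 --
    LT 90: heading 225 -> 315
    PD: pen down
    RT 45: heading 315 -> 270
  ]
  -- iteration 3/4 --
  LT 180: heading 270 -> 90
  RT 45: heading 90 -> 45
  REPEAT 4 [
    -- iteration 1/4 --
    LT 90: heading 45 -> 135
    PD: pen down
    RT 45: heading 135 -> 90
    -- iteration 2/4 --
    LT 90: heading 90 -> 180
    PD: pen down
    RT 45: heading 180 -> 135
    -- iteration 3/4 --
    LT 90: heading 135 -> 225
    PD: pen down
    RT 45: heading 225 -> 180
    -- iteration 4/4 --
    LT 90: heading 180 -> 270
    PD: pen down
    RT 45: heading 270 -> 225
  ]
  -- iteration 4/4 --
  LT 180: heading 225 -> 45
  RT 45: heading 45 -> 0
  REPEAT 4 [
    -- iteration 1/4 --
    LT 90: heading 0 -> 90
    PD: pen down
    RT 45: heading 90 -> 45
    -- iteration 2/4 --
    LT 90: heading 45 -> 135
    PD: pen down
    RT 45: heading 135 -> 90
    -- iteration 3/4 --
    LT 90: heading 90 -> 180
    PD: pen down
    RT 45: heading 180 -> 135
    -- iteration 4/4 --
    LT 90: heading 135 -> 225
    PD: pen down
    RT 45: heading 225 -> 180
  ]
]
FD 17: (0,0) -> (-17,0) [heading=180, draw]
Final: pos=(-17,0), heading=180, 1 segment(s) drawn

Answer: -17 0 180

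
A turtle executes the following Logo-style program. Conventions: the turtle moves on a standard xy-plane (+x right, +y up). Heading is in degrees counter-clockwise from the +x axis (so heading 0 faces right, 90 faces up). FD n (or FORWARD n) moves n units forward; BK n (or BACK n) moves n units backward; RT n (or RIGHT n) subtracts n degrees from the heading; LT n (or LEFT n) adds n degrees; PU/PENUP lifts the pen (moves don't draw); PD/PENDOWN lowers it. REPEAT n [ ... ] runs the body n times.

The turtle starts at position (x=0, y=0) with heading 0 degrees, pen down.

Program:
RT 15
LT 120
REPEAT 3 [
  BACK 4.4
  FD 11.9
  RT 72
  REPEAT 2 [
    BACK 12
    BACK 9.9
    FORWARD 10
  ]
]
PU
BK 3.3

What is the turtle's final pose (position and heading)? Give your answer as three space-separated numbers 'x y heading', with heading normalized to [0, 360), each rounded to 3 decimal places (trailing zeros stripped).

Answer: -18.567 33.925 249

Derivation:
Executing turtle program step by step:
Start: pos=(0,0), heading=0, pen down
RT 15: heading 0 -> 345
LT 120: heading 345 -> 105
REPEAT 3 [
  -- iteration 1/3 --
  BK 4.4: (0,0) -> (1.139,-4.25) [heading=105, draw]
  FD 11.9: (1.139,-4.25) -> (-1.941,7.244) [heading=105, draw]
  RT 72: heading 105 -> 33
  REPEAT 2 [
    -- iteration 1/2 --
    BK 12: (-1.941,7.244) -> (-12.005,0.709) [heading=33, draw]
    BK 9.9: (-12.005,0.709) -> (-20.308,-4.683) [heading=33, draw]
    FD 10: (-20.308,-4.683) -> (-11.921,0.763) [heading=33, draw]
    -- iteration 2/2 --
    BK 12: (-11.921,0.763) -> (-21.985,-5.772) [heading=33, draw]
    BK 9.9: (-21.985,-5.772) -> (-30.288,-11.164) [heading=33, draw]
    FD 10: (-30.288,-11.164) -> (-21.902,-5.718) [heading=33, draw]
  ]
  -- iteration 2/3 --
  BK 4.4: (-21.902,-5.718) -> (-25.592,-8.114) [heading=33, draw]
  FD 11.9: (-25.592,-8.114) -> (-15.611,-1.633) [heading=33, draw]
  RT 72: heading 33 -> 321
  REPEAT 2 [
    -- iteration 1/2 --
    BK 12: (-15.611,-1.633) -> (-24.937,5.919) [heading=321, draw]
    BK 9.9: (-24.937,5.919) -> (-32.631,12.149) [heading=321, draw]
    FD 10: (-32.631,12.149) -> (-24.86,5.856) [heading=321, draw]
    -- iteration 2/2 --
    BK 12: (-24.86,5.856) -> (-34.185,13.408) [heading=321, draw]
    BK 9.9: (-34.185,13.408) -> (-41.879,19.638) [heading=321, draw]
    FD 10: (-41.879,19.638) -> (-34.108,13.345) [heading=321, draw]
  ]
  -- iteration 3/3 --
  BK 4.4: (-34.108,13.345) -> (-37.527,16.114) [heading=321, draw]
  FD 11.9: (-37.527,16.114) -> (-28.279,8.625) [heading=321, draw]
  RT 72: heading 321 -> 249
  REPEAT 2 [
    -- iteration 1/2 --
    BK 12: (-28.279,8.625) -> (-23.979,19.828) [heading=249, draw]
    BK 9.9: (-23.979,19.828) -> (-20.431,29.07) [heading=249, draw]
    FD 10: (-20.431,29.07) -> (-24.014,19.734) [heading=249, draw]
    -- iteration 2/2 --
    BK 12: (-24.014,19.734) -> (-19.714,30.937) [heading=249, draw]
    BK 9.9: (-19.714,30.937) -> (-16.166,40.18) [heading=249, draw]
    FD 10: (-16.166,40.18) -> (-19.75,30.844) [heading=249, draw]
  ]
]
PU: pen up
BK 3.3: (-19.75,30.844) -> (-18.567,33.925) [heading=249, move]
Final: pos=(-18.567,33.925), heading=249, 24 segment(s) drawn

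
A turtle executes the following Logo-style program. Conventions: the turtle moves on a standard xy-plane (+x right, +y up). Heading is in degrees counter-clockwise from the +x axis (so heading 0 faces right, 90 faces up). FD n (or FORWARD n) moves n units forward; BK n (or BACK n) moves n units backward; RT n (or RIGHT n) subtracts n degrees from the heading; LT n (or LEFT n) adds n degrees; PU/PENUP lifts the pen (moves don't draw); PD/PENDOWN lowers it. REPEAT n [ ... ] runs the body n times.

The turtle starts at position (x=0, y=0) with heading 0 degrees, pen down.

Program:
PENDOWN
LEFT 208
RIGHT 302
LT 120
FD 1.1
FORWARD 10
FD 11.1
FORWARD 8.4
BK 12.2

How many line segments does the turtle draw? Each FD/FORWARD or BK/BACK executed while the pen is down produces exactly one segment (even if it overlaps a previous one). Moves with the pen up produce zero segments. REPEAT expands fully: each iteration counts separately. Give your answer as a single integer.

Executing turtle program step by step:
Start: pos=(0,0), heading=0, pen down
PD: pen down
LT 208: heading 0 -> 208
RT 302: heading 208 -> 266
LT 120: heading 266 -> 26
FD 1.1: (0,0) -> (0.989,0.482) [heading=26, draw]
FD 10: (0.989,0.482) -> (9.977,4.866) [heading=26, draw]
FD 11.1: (9.977,4.866) -> (19.953,9.732) [heading=26, draw]
FD 8.4: (19.953,9.732) -> (27.503,13.414) [heading=26, draw]
BK 12.2: (27.503,13.414) -> (16.538,8.066) [heading=26, draw]
Final: pos=(16.538,8.066), heading=26, 5 segment(s) drawn
Segments drawn: 5

Answer: 5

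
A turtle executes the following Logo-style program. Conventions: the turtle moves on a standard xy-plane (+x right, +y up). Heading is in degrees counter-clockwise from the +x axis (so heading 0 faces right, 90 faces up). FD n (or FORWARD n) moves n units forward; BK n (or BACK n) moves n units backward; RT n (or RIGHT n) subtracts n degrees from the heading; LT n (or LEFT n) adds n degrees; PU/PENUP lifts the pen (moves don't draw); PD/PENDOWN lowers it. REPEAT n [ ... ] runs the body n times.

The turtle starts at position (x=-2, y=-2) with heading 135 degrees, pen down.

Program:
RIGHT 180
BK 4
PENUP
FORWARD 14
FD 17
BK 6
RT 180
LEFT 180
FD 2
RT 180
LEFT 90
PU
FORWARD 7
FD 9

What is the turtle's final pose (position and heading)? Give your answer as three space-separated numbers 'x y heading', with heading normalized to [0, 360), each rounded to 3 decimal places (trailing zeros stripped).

Answer: 2.95 -29.577 225

Derivation:
Executing turtle program step by step:
Start: pos=(-2,-2), heading=135, pen down
RT 180: heading 135 -> 315
BK 4: (-2,-2) -> (-4.828,0.828) [heading=315, draw]
PU: pen up
FD 14: (-4.828,0.828) -> (5.071,-9.071) [heading=315, move]
FD 17: (5.071,-9.071) -> (17.092,-21.092) [heading=315, move]
BK 6: (17.092,-21.092) -> (12.849,-16.849) [heading=315, move]
RT 180: heading 315 -> 135
LT 180: heading 135 -> 315
FD 2: (12.849,-16.849) -> (14.263,-18.263) [heading=315, move]
RT 180: heading 315 -> 135
LT 90: heading 135 -> 225
PU: pen up
FD 7: (14.263,-18.263) -> (9.314,-23.213) [heading=225, move]
FD 9: (9.314,-23.213) -> (2.95,-29.577) [heading=225, move]
Final: pos=(2.95,-29.577), heading=225, 1 segment(s) drawn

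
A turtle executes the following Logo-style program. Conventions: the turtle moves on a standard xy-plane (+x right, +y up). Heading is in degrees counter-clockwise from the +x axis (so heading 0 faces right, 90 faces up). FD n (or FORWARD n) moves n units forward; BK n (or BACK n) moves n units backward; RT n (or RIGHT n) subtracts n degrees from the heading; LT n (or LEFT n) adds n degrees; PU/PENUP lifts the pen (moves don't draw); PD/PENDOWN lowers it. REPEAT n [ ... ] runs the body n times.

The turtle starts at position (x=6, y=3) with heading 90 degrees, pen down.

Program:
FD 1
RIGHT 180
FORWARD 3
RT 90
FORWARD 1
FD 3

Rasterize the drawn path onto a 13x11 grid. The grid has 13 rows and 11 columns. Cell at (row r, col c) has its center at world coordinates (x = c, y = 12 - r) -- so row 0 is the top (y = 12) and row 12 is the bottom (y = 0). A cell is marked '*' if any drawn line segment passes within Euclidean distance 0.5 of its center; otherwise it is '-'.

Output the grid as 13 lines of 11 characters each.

Segment 0: (6,3) -> (6,4)
Segment 1: (6,4) -> (6,1)
Segment 2: (6,1) -> (5,1)
Segment 3: (5,1) -> (2,1)

Answer: -----------
-----------
-----------
-----------
-----------
-----------
-----------
-----------
------*----
------*----
------*----
--*****----
-----------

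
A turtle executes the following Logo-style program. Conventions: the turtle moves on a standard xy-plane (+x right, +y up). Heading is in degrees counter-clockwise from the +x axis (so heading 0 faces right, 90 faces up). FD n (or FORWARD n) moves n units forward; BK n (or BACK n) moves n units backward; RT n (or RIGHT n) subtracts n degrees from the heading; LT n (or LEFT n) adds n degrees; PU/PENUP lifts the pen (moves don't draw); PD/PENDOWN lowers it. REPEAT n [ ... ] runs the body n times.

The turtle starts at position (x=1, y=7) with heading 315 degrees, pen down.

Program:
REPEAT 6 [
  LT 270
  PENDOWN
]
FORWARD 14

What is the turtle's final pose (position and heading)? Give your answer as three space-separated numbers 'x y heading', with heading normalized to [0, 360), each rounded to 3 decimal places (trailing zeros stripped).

Executing turtle program step by step:
Start: pos=(1,7), heading=315, pen down
REPEAT 6 [
  -- iteration 1/6 --
  LT 270: heading 315 -> 225
  PD: pen down
  -- iteration 2/6 --
  LT 270: heading 225 -> 135
  PD: pen down
  -- iteration 3/6 --
  LT 270: heading 135 -> 45
  PD: pen down
  -- iteration 4/6 --
  LT 270: heading 45 -> 315
  PD: pen down
  -- iteration 5/6 --
  LT 270: heading 315 -> 225
  PD: pen down
  -- iteration 6/6 --
  LT 270: heading 225 -> 135
  PD: pen down
]
FD 14: (1,7) -> (-8.899,16.899) [heading=135, draw]
Final: pos=(-8.899,16.899), heading=135, 1 segment(s) drawn

Answer: -8.899 16.899 135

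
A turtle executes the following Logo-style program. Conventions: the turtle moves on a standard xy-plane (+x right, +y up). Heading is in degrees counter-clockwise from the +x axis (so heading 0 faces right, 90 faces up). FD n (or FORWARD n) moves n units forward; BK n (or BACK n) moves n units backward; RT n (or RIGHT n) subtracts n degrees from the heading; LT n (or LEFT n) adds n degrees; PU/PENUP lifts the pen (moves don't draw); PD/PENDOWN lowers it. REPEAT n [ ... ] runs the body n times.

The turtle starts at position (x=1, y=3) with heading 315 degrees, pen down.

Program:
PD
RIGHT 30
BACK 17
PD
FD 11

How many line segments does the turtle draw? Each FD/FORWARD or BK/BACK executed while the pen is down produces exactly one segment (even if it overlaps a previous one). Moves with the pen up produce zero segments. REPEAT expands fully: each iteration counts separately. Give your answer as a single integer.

Executing turtle program step by step:
Start: pos=(1,3), heading=315, pen down
PD: pen down
RT 30: heading 315 -> 285
BK 17: (1,3) -> (-3.4,19.421) [heading=285, draw]
PD: pen down
FD 11: (-3.4,19.421) -> (-0.553,8.796) [heading=285, draw]
Final: pos=(-0.553,8.796), heading=285, 2 segment(s) drawn
Segments drawn: 2

Answer: 2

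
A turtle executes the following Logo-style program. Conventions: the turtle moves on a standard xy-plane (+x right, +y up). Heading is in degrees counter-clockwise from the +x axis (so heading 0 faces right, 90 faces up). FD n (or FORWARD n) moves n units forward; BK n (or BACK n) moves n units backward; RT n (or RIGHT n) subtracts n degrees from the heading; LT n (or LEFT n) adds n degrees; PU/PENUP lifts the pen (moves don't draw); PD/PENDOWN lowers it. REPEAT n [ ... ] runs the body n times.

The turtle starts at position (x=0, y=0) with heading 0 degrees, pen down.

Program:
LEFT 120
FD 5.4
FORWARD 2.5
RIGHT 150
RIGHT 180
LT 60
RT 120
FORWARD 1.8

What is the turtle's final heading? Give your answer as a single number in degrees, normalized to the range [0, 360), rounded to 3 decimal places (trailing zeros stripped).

Executing turtle program step by step:
Start: pos=(0,0), heading=0, pen down
LT 120: heading 0 -> 120
FD 5.4: (0,0) -> (-2.7,4.677) [heading=120, draw]
FD 2.5: (-2.7,4.677) -> (-3.95,6.842) [heading=120, draw]
RT 150: heading 120 -> 330
RT 180: heading 330 -> 150
LT 60: heading 150 -> 210
RT 120: heading 210 -> 90
FD 1.8: (-3.95,6.842) -> (-3.95,8.642) [heading=90, draw]
Final: pos=(-3.95,8.642), heading=90, 3 segment(s) drawn

Answer: 90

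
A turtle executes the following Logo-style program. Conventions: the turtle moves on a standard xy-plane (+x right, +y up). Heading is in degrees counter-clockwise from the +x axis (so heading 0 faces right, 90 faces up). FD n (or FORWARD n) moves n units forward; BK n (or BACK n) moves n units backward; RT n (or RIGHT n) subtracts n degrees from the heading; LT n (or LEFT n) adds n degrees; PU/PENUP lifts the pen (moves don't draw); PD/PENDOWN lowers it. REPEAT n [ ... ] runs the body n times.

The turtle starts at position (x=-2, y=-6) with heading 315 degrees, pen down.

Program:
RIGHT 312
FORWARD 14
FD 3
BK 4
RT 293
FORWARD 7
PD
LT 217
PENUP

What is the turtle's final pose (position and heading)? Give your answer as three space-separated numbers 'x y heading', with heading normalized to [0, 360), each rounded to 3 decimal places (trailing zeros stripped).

Executing turtle program step by step:
Start: pos=(-2,-6), heading=315, pen down
RT 312: heading 315 -> 3
FD 14: (-2,-6) -> (11.981,-5.267) [heading=3, draw]
FD 3: (11.981,-5.267) -> (14.977,-5.11) [heading=3, draw]
BK 4: (14.977,-5.11) -> (10.982,-5.32) [heading=3, draw]
RT 293: heading 3 -> 70
FD 7: (10.982,-5.32) -> (13.376,1.258) [heading=70, draw]
PD: pen down
LT 217: heading 70 -> 287
PU: pen up
Final: pos=(13.376,1.258), heading=287, 4 segment(s) drawn

Answer: 13.376 1.258 287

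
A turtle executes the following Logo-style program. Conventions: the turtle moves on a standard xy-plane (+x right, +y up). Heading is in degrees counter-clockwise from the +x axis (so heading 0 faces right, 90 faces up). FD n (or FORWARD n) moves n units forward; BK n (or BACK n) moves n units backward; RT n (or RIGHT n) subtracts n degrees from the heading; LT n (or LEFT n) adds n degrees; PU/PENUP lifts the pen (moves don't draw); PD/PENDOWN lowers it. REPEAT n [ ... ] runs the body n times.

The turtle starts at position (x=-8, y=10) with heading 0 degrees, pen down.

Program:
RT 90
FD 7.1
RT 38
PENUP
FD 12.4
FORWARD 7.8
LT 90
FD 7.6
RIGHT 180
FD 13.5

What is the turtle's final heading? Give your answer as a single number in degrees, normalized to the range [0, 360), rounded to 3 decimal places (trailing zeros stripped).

Answer: 142

Derivation:
Executing turtle program step by step:
Start: pos=(-8,10), heading=0, pen down
RT 90: heading 0 -> 270
FD 7.1: (-8,10) -> (-8,2.9) [heading=270, draw]
RT 38: heading 270 -> 232
PU: pen up
FD 12.4: (-8,2.9) -> (-15.634,-6.871) [heading=232, move]
FD 7.8: (-15.634,-6.871) -> (-20.436,-13.018) [heading=232, move]
LT 90: heading 232 -> 322
FD 7.6: (-20.436,-13.018) -> (-14.447,-17.697) [heading=322, move]
RT 180: heading 322 -> 142
FD 13.5: (-14.447,-17.697) -> (-25.086,-9.385) [heading=142, move]
Final: pos=(-25.086,-9.385), heading=142, 1 segment(s) drawn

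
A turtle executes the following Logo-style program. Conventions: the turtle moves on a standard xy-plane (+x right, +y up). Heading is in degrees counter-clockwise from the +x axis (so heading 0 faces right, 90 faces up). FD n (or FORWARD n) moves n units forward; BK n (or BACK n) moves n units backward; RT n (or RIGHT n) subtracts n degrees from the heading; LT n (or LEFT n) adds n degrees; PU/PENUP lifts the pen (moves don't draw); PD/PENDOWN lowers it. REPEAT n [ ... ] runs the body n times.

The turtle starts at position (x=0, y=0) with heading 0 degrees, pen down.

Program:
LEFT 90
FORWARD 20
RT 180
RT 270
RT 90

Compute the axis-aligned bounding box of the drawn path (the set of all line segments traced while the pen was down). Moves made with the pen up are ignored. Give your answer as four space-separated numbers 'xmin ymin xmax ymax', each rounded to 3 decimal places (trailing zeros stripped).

Answer: 0 0 0 20

Derivation:
Executing turtle program step by step:
Start: pos=(0,0), heading=0, pen down
LT 90: heading 0 -> 90
FD 20: (0,0) -> (0,20) [heading=90, draw]
RT 180: heading 90 -> 270
RT 270: heading 270 -> 0
RT 90: heading 0 -> 270
Final: pos=(0,20), heading=270, 1 segment(s) drawn

Segment endpoints: x in {0, 0}, y in {0, 20}
xmin=0, ymin=0, xmax=0, ymax=20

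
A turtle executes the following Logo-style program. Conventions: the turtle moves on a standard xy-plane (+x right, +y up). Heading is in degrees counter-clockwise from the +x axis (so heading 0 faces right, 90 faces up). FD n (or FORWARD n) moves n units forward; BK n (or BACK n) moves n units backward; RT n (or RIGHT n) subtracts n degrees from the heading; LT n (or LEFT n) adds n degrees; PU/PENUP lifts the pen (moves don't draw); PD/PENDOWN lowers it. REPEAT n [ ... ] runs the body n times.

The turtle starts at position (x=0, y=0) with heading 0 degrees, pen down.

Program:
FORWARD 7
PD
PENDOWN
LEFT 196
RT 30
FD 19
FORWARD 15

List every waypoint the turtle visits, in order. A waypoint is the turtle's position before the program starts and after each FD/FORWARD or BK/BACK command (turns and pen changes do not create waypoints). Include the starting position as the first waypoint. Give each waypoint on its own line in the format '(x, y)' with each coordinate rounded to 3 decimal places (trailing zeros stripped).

Answer: (0, 0)
(7, 0)
(-11.436, 4.597)
(-25.99, 8.225)

Derivation:
Executing turtle program step by step:
Start: pos=(0,0), heading=0, pen down
FD 7: (0,0) -> (7,0) [heading=0, draw]
PD: pen down
PD: pen down
LT 196: heading 0 -> 196
RT 30: heading 196 -> 166
FD 19: (7,0) -> (-11.436,4.597) [heading=166, draw]
FD 15: (-11.436,4.597) -> (-25.99,8.225) [heading=166, draw]
Final: pos=(-25.99,8.225), heading=166, 3 segment(s) drawn
Waypoints (4 total):
(0, 0)
(7, 0)
(-11.436, 4.597)
(-25.99, 8.225)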